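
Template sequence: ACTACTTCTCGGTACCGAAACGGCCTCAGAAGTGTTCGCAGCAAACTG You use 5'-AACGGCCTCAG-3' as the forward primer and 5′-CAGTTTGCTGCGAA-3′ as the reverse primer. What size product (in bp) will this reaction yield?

30 bp

The forward primer matches the template at positions 19–29.
Taking the reverse complement of CAGTTTGCTGCGAA gives TTCGCAGCAAACTG, found at positions 35–48 on the template; the primer anneals here to the top strand with its 3' end pointing upstream.
Product length = (reverse-primer end) − (forward-primer start) + 1 = 48 − 19 + 1 = 30 bp.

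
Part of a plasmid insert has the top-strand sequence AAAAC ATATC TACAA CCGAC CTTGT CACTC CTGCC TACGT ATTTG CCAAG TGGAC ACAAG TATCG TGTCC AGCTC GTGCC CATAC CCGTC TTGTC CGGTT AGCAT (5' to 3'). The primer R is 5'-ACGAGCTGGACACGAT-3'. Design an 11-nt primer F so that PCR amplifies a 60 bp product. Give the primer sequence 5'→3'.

5'-GACCTTGTCAC-3'

The reverse primer's reverse complement ATCGTGTCCAGCTCGT matches the template at positions 62–77, so the product ends at position 77.
A 60 bp product then starts at position 77 − 60 + 1 = 18.
The forward primer is identical to the top strand there: GACCTTGTCAC.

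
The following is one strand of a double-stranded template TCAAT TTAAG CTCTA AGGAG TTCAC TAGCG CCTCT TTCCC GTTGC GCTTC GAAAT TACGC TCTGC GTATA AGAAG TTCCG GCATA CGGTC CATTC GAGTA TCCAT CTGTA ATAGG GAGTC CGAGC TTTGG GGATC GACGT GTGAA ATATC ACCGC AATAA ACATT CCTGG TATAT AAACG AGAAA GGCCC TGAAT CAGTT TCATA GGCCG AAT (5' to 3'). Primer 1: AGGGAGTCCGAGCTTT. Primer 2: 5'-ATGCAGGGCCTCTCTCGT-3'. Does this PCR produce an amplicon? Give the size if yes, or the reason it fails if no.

No product — primer 2 has no binding site in the template.

Primer 2 (ATGCAGGGCCTCTCTCGT) does not match the top strand, and its reverse complement ACGAGAGAGGCCCTGCAT does not match either.
With no annealing site for primer 2, no amplification occurs.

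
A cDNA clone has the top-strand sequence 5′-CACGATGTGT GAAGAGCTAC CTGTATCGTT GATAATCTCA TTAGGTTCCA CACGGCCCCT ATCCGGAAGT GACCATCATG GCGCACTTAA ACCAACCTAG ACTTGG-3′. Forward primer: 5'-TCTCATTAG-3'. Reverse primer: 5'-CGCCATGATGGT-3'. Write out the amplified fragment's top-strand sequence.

5'-TCTCATTAGGTTCCACACGGCCCCTATCCGGAAGTGACCATCATGGCG-3'

Scanning the template, TCTCATTAG occurs at positions 36–44; this primer anneals to the bottom strand there with its 3' end pointing downstream.
The reverse primer's reverse complement is ACCATCATGGCG, which matches the template at positions 72–83.
The product is the template from position 36 through 83 (48 bp).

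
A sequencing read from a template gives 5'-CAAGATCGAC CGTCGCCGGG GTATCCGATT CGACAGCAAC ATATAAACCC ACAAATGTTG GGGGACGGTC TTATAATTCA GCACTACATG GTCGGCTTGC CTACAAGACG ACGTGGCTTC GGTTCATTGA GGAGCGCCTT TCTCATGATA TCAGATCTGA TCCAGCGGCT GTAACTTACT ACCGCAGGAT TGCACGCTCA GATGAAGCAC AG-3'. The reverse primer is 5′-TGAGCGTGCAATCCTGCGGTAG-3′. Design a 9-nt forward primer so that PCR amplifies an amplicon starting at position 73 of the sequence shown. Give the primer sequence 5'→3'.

5'-ATAATTCAG-3'

The reverse primer's reverse complement CTACCGCAGGATTGCACGCTCA matches the template at positions 179–200; the product starts at position 73.
The forward primer is identical to the top strand over positions 73–81: ATAATTCAG.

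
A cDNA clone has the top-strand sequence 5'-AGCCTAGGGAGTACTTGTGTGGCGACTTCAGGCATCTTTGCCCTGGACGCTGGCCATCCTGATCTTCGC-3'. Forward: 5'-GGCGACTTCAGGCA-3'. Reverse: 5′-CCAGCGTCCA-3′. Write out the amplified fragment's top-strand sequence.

5'-GGCGACTTCAGGCATCTTTGCCCTGGACGCTGG-3'

Forward primer GGCGACTTCAGGCA is found on the top strand at positions 21–34.
Taking the reverse complement of CCAGCGTCCA gives TGGACGCTGG, found at positions 44–53 on the template; the primer anneals here to the top strand with its 3' end pointing upstream.
The product is the template from position 21 through 53 (33 bp).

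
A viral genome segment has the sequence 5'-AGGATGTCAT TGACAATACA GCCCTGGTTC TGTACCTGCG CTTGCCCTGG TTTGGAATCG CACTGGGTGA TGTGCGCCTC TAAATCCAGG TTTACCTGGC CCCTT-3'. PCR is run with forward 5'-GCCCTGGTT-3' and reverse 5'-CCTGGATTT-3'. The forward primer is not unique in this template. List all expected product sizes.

70 bp, 47 bp

The forward primer GCCCTGGTT matches the top strand at positions 21–29, 44–52.
The reverse primer's reverse complement is AAATCCAGG, matching at positions 82–90.
Each forward site pairs with the reverse site to give a product ending at position 90: sizes 70, 47 bp.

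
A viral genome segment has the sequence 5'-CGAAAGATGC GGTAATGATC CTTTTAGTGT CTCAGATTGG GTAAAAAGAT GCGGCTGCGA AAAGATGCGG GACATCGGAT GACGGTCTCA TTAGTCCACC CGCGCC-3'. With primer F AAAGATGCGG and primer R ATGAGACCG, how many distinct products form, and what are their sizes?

The forward primer AAAGATGCGG matches the top strand at positions 3–12, 45–54, 61–70.
The reverse primer's reverse complement is CGGTCTCAT, matching at positions 83–91.
Each forward site pairs with the reverse site to give a product ending at position 91: sizes 89, 47, 31 bp.

Three products: 89 bp, 47 bp, 31 bp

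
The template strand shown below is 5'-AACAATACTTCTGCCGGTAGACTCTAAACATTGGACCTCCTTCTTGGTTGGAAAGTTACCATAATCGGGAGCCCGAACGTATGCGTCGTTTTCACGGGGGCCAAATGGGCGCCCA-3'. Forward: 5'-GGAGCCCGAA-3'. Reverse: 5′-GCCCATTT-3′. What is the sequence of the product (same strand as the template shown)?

The forward primer matches the template at positions 68–77.
Reverse complement of the reverse primer: AAATGGGC. This occurs on the top strand at positions 103–110.
The product is the template from position 68 through 110 (43 bp).

5'-GGAGCCCGAACGTATGCGTCGTTTTCACGGGGGCCAAATGGGC-3'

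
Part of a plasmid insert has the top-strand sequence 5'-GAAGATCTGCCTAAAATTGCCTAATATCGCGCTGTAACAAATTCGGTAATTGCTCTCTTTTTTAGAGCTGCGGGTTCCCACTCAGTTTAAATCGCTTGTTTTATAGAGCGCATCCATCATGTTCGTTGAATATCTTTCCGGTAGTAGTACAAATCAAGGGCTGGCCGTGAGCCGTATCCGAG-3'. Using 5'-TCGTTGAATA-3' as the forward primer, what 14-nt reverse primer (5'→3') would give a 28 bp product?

5'-GTACTACTACCGGA-3'

The forward primer binds at positions 123–132, so a 28 bp product ends at position 123 + 28 − 1 = 150.
The reverse primer anneals to the top strand over positions 137–150, i.e. to TCCGGTAGTAGTAC.
Its sequence written 5'→3' is the reverse complement: GTACTACTACCGGA.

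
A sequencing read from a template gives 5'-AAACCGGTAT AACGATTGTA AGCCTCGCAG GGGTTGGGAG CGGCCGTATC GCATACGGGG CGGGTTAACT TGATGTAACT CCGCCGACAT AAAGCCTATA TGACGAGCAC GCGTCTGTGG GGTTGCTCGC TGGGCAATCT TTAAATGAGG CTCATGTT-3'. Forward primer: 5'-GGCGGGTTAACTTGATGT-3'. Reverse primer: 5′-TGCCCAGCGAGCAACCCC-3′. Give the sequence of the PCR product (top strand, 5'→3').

5'-GGCGGGTTAACTTGATGTAACTCCGCCGACATAAAGCCTATATGACGAGCACGCGTCTGTGGGGTTGCTCGCTGGGCA-3'

Scanning the template, GGCGGGTTAACTTGATGT occurs at positions 59–76; this primer anneals to the bottom strand there with its 3' end pointing downstream.
The reverse primer's reverse complement is GGGGTTGCTCGCTGGGCA, which matches the template at positions 119–136.
The product is the template from position 59 through 136 (78 bp).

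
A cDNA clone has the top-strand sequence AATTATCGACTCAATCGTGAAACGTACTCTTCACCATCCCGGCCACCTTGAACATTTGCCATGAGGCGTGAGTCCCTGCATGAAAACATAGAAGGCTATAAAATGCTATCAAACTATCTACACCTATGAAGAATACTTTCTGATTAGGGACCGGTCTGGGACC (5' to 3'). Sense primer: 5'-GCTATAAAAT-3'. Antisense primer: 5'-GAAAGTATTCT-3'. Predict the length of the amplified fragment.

46 bp

The forward primer matches the template at positions 95–104.
Reverse complement of the reverse primer: AGAATACTTTC. This occurs on the top strand at positions 130–140.
Product length = (reverse-primer end) − (forward-primer start) + 1 = 140 − 95 + 1 = 46 bp.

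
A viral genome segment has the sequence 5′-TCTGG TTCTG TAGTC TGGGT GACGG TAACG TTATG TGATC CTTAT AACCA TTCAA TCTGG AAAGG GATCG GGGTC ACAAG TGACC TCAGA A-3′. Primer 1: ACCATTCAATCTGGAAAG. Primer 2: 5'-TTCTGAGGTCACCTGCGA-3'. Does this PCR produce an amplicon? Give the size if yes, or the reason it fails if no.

No product — primer 2 has no binding site in the template.

Primer 2 (TTCTGAGGTCACCTGCGA) does not match the top strand, and its reverse complement TCGCAGGTGACCTCAGAA does not match either.
With no annealing site for primer 2, no amplification occurs.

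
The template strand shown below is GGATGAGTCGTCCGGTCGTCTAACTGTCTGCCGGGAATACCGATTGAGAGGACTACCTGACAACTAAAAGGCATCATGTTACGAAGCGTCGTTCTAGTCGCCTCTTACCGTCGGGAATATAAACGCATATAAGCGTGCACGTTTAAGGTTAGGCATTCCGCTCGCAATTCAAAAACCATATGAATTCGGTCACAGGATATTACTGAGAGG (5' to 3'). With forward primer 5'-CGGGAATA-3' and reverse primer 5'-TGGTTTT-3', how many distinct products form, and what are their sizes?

The forward primer CGGGAATA matches the top strand at positions 32–39, 112–119.
The reverse primer's reverse complement is AAAACCA, matching at positions 172–178.
Each forward site pairs with the reverse site to give a product ending at position 178: sizes 147, 67 bp.

Two products: 147 bp, 67 bp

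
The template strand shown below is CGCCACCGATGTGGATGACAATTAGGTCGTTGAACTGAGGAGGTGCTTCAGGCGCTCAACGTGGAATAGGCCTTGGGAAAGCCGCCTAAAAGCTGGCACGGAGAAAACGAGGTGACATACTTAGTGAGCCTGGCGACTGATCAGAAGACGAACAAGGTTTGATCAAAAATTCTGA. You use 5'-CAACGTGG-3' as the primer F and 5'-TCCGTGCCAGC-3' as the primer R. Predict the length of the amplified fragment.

46 bp

The forward primer matches the template at positions 57–64.
Reverse complement of the reverse primer: GCTGGCACGGA. This occurs on the top strand at positions 92–102.
Product length = (reverse-primer end) − (forward-primer start) + 1 = 102 − 57 + 1 = 46 bp.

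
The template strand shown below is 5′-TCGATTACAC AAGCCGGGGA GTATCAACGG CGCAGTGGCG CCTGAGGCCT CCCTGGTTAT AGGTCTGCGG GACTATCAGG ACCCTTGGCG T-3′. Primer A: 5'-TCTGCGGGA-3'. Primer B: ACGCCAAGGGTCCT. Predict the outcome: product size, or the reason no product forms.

Primer A (TCTGCGGGA) matches the top strand at positions 64–72; it acts as a forward primer.
Primer B's reverse complement is AGGACCCTTGGCGT, matching the top strand at positions 78–91; it acts as a reverse primer.
The 3' ends face each other across positions 64–91, giving a 28 bp product.

Yes — a 28 bp product.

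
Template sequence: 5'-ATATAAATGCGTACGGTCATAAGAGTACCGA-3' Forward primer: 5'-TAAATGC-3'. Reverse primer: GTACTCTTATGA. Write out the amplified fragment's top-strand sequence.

Forward primer TAAATGC is found on the top strand at positions 4–10.
Taking the reverse complement of GTACTCTTATGA gives TCATAAGAGTAC, found at positions 17–28 on the template; the primer anneals here to the top strand with its 3' end pointing upstream.
The product is the template from position 4 through 28 (25 bp).

5'-TAAATGCGTACGGTCATAAGAGTAC-3'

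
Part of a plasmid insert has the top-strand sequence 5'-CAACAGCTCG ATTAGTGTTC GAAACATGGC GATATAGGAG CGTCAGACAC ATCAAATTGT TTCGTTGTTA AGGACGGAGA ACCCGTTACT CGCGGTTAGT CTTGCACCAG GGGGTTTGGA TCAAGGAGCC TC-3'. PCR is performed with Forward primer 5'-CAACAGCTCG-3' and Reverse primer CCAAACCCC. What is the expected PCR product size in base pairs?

Scanning the template, CAACAGCTCG occurs at positions 1–10; this primer anneals to the bottom strand there with its 3' end pointing downstream.
The reverse primer's reverse complement is GGGGTTTGG, which matches the template at positions 111–119.
The product runs from position 1 to position 119, so its length is 119 − 1 + 1 = 119 bp.

119 bp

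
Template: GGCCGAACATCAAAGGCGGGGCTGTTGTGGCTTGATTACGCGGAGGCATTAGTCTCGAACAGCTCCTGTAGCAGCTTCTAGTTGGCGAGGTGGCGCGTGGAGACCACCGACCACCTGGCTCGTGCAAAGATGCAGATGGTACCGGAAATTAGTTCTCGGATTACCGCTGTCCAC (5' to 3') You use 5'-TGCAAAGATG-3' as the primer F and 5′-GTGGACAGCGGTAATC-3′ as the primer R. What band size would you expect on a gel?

52 bp

Scanning the template, TGCAAAGATG occurs at positions 123–132; this primer anneals to the bottom strand there with its 3' end pointing downstream.
Reverse complement of the reverse primer: GATTACCGCTGTCCAC. This occurs on the top strand at positions 159–174.
The product runs from position 123 to position 174, so its length is 174 − 123 + 1 = 52 bp.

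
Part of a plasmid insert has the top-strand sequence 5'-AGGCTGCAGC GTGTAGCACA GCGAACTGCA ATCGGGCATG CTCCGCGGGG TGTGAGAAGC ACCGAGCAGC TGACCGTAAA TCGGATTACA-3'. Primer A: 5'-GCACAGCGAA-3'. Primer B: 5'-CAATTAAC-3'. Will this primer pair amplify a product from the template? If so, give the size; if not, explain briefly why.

No product — primer B has no binding site in the template.

Primer B (CAATTAAC) does not match the top strand, and its reverse complement GTTAATTG does not match either.
With no annealing site for primer B, no amplification occurs.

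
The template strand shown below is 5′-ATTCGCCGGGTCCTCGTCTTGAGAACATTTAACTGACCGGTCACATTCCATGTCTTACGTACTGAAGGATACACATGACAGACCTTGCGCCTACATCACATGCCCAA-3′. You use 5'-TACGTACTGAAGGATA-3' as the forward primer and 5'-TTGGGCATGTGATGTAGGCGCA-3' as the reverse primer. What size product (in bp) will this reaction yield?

52 bp

Forward primer TACGTACTGAAGGATA is found on the top strand at positions 56–71.
Taking the reverse complement of TTGGGCATGTGATGTAGGCGCA gives TGCGCCTACATCACATGCCCAA, found at positions 86–107 on the template; the primer anneals here to the top strand with its 3' end pointing upstream.
Amplicon spans positions 56–107: 52 bp.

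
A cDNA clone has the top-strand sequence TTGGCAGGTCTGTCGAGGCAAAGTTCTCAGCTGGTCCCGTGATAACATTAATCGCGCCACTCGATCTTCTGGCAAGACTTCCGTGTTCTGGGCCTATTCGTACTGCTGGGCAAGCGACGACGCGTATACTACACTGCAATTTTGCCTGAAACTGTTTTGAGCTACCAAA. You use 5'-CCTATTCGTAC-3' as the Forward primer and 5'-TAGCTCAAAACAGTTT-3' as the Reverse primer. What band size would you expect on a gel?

72 bp

The forward primer matches the template at positions 93–103.
Taking the reverse complement of TAGCTCAAAACAGTTT gives AAACTGTTTTGAGCTA, found at positions 149–164 on the template; the primer anneals here to the top strand with its 3' end pointing upstream.
Amplicon spans positions 93–164: 72 bp.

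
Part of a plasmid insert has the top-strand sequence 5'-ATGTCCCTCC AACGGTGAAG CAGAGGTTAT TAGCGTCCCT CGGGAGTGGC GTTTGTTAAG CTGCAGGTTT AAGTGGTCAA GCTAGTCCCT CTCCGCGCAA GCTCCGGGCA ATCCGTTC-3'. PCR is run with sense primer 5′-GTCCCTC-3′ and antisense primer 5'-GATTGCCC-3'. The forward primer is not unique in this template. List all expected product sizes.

111 bp, 79 bp, 29 bp

The forward primer GTCCCTC matches the top strand at positions 3–9, 35–41, 85–91.
The reverse primer's reverse complement is GGGCAATC, matching at positions 106–113.
Each forward site pairs with the reverse site to give a product ending at position 113: sizes 111, 79, 29 bp.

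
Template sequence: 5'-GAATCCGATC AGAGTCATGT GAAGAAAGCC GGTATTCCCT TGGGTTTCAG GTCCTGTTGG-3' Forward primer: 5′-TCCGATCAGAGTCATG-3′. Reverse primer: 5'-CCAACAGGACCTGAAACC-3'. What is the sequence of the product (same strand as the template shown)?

Forward primer TCCGATCAGAGTCATG is found on the top strand at positions 4–19.
Reverse complement of the reverse primer: GGTTTCAGGTCCTGTTGG. This occurs on the top strand at positions 43–60.
The product is the template from position 4 through 60 (57 bp).

5'-TCCGATCAGAGTCATGTGAAGAAAGCCGGTATTCCCTTGGGTTTCAGGTCCTGTTGG-3'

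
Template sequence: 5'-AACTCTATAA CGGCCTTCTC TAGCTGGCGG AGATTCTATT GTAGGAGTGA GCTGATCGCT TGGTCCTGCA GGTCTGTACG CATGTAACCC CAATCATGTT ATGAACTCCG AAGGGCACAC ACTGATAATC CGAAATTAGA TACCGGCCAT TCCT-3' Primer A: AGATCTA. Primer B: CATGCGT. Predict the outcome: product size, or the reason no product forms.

Primer A (AGATCTA) does not match the top strand, and its reverse complement TAGATCT does not match either.
With no annealing site for primer A, no amplification occurs.

No product — primer A has no binding site in the template.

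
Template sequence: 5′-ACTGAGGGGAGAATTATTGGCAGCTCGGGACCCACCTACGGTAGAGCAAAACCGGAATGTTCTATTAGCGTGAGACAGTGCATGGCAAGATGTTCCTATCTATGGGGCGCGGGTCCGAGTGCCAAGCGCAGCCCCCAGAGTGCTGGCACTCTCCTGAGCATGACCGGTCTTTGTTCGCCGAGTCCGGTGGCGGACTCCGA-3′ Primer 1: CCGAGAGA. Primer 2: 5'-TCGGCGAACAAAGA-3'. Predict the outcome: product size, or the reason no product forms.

No product — primer 1 has no binding site in the template.

Primer 1 (CCGAGAGA) does not match the top strand, and its reverse complement TCTCTCGG does not match either.
With no annealing site for primer 1, no amplification occurs.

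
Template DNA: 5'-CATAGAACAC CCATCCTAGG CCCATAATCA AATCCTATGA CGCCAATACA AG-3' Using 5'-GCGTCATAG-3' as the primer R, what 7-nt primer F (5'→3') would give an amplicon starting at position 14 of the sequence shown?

The reverse primer's reverse complement CTATGACGC matches the template at positions 35–43; the product starts at position 14.
The forward primer is identical to the top strand over positions 14–20: TCCTAGG.

5'-TCCTAGG-3'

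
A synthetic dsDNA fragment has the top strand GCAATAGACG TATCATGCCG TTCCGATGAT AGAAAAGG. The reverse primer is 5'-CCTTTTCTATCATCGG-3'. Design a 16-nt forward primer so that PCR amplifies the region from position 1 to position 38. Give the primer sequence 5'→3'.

5'-GCAATAGACGTATCAT-3'

The reverse primer's reverse complement CCGATGATAGAAAAGG matches the template at positions 23–38; the product starts at position 1.
The forward primer is identical to the top strand over positions 1–16: GCAATAGACGTATCAT.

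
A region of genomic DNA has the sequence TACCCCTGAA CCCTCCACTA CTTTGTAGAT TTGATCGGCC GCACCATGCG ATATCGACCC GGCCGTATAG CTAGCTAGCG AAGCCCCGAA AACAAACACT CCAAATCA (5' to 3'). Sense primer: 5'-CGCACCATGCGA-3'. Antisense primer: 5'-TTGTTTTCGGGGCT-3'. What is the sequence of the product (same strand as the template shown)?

Forward primer CGCACCATGCGA is found on the top strand at positions 40–51.
Taking the reverse complement of TTGTTTTCGGGGCT gives AGCCCCGAAAACAA, found at positions 82–95 on the template; the primer anneals here to the top strand with its 3' end pointing upstream.
The product is the template from position 40 through 95 (56 bp).

5'-CGCACCATGCGATATCGACCCGGCCGTATAGCTAGCTAGCGAAGCCCCGAAAACAA-3'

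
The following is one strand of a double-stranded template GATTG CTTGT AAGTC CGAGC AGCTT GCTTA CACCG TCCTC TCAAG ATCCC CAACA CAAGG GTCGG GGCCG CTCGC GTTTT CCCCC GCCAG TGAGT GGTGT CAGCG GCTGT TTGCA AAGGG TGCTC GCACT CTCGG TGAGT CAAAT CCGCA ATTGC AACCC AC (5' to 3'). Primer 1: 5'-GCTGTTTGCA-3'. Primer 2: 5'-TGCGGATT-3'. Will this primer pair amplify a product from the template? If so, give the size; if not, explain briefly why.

Yes — a 45 bp product.

Primer 1 (GCTGTTTGCA) matches the top strand at positions 106–115; it acts as a forward primer.
Primer 2's reverse complement is AATCCGCA, matching the top strand at positions 143–150; it acts as a reverse primer.
The 3' ends face each other across positions 106–150, giving a 45 bp product.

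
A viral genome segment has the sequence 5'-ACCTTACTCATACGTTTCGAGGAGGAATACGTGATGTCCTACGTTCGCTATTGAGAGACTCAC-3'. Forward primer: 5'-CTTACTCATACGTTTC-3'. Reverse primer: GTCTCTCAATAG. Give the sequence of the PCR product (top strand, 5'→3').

Scanning the template, CTTACTCATACGTTTC occurs at positions 3–18; this primer anneals to the bottom strand there with its 3' end pointing downstream.
Reverse complement of the reverse primer: CTATTGAGAGAC. This occurs on the top strand at positions 48–59.
The product is the template from position 3 through 59 (57 bp).

5'-CTTACTCATACGTTTCGAGGAGGAATACGTGATGTCCTACGTTCGCTATTGAGAGAC-3'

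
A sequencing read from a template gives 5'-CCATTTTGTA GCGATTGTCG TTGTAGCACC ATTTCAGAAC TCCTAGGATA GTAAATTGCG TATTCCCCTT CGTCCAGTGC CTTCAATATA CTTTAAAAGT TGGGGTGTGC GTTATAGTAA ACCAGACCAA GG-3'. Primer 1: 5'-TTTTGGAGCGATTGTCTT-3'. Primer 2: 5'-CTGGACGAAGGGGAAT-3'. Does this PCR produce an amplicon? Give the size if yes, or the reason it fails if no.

No product — primer 1 has no binding site in the template.

Primer 1 (TTTTGGAGCGATTGTCTT) does not match the top strand, and its reverse complement AAGACAATCGCTCCAAAA does not match either.
With no annealing site for primer 1, no amplification occurs.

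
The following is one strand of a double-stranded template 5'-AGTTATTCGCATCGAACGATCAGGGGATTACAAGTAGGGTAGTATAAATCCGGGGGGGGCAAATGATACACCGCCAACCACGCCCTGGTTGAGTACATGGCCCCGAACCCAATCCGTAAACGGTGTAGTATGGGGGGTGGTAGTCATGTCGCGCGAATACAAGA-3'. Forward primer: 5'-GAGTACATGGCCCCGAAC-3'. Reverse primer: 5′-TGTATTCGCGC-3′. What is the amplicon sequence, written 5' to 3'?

5'-GAGTACATGGCCCCGAACCCAATCCGTAAACGGTGTAGTATGGGGGGTGGTAGTCATGTCGCGCGAATACA-3'

The forward primer matches the template at positions 91–108.
Taking the reverse complement of TGTATTCGCGC gives GCGCGAATACA, found at positions 151–161 on the template; the primer anneals here to the top strand with its 3' end pointing upstream.
The product is the template from position 91 through 161 (71 bp).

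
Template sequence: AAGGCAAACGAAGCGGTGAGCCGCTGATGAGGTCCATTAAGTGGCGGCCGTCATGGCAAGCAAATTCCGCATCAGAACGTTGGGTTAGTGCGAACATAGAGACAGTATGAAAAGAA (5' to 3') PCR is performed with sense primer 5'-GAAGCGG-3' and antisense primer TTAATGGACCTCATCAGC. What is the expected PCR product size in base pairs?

Forward primer GAAGCGG is found on the top strand at positions 10–16.
Reverse complement of the reverse primer: GCTGATGAGGTCCATTAA. This occurs on the top strand at positions 23–40.
The product runs from position 10 to position 40, so its length is 40 − 10 + 1 = 31 bp.

31 bp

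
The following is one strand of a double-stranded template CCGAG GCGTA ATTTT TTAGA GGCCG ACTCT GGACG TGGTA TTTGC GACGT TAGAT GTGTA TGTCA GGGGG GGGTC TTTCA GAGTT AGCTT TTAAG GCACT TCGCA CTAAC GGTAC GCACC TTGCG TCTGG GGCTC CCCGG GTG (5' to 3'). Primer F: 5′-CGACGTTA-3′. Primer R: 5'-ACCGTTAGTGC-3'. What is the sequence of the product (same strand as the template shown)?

Forward primer CGACGTTA is found on the top strand at positions 45–52.
Taking the reverse complement of ACCGTTAGTGC gives GCACTAACGGT, found at positions 103–113 on the template; the primer anneals here to the top strand with its 3' end pointing upstream.
The product is the template from position 45 through 113 (69 bp).

5'-CGACGTTAGATGTGTATGTCAGGGGGGGGTCTTTCAGAGTTAGCTTTTAAGGCACTTCGCACTAACGGT-3'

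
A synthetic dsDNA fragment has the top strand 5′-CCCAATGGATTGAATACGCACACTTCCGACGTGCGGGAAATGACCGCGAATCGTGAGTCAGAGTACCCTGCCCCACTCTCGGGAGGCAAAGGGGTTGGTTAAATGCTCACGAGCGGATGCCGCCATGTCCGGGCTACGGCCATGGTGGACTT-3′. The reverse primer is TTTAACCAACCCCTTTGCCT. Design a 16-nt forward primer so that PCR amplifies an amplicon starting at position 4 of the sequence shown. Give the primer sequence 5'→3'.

5'-AATGGATTGAATACGC-3'

The reverse primer's reverse complement AGGCAAAGGGGTTGGTTAAA matches the template at positions 84–103; the product starts at position 4.
The forward primer is identical to the top strand over positions 4–19: AATGGATTGAATACGC.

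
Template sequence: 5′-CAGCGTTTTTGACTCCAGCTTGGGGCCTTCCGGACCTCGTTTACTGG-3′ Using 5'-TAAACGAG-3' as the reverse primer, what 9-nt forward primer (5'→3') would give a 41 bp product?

The reverse primer's reverse complement CTCGTTTA matches the template at positions 36–43, so the product ends at position 43.
A 41 bp product then starts at position 43 − 41 + 1 = 3.
The forward primer is identical to the top strand there: GCGTTTTTG.

5'-GCGTTTTTG-3'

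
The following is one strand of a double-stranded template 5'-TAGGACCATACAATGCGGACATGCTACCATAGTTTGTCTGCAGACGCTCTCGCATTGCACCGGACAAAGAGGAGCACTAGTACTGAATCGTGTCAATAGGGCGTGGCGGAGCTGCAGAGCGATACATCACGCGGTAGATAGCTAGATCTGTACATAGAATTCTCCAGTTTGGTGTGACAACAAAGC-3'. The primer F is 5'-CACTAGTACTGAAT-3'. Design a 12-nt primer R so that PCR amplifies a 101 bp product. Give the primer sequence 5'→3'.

The forward primer binds at positions 75–88, so a 101 bp product ends at position 75 + 101 − 1 = 175.
The reverse primer anneals to the top strand over positions 164–175, i.e. to CCAGTTTGGTGT.
Its sequence written 5'→3' is the reverse complement: ACACCAAACTGG.

5'-ACACCAAACTGG-3'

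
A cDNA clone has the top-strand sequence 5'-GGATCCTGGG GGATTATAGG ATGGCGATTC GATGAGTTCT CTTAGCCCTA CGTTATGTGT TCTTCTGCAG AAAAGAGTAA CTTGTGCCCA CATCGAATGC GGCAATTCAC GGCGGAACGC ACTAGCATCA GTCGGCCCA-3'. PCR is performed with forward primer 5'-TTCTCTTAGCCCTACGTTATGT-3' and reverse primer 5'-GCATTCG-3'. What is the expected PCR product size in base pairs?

64 bp

The forward primer matches the template at positions 37–58.
Taking the reverse complement of GCATTCG gives CGAATGC, found at positions 94–100 on the template; the primer anneals here to the top strand with its 3' end pointing upstream.
Product length = (reverse-primer end) − (forward-primer start) + 1 = 100 − 37 + 1 = 64 bp.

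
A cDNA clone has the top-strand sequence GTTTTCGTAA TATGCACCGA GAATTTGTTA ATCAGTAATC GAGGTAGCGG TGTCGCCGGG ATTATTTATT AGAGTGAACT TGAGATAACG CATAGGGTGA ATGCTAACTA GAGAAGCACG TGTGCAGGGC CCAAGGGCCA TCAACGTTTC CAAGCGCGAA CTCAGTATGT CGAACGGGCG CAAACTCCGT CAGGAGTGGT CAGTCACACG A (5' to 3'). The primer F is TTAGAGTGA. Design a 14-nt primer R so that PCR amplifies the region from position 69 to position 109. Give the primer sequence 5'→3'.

The product's 3' end on the top strand is position 109.
The reverse primer anneals to the top strand over positions 96–109, i.e. to GGTGAATGCTAACT.
Its sequence written 5'→3' is the reverse complement: AGTTAGCATTCACC.

5'-AGTTAGCATTCACC-3'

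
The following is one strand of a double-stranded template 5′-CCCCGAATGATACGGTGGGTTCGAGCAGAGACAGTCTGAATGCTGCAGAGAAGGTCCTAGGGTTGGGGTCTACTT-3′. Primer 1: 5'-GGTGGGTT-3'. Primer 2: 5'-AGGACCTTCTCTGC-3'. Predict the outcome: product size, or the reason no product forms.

Yes — a 45 bp product.

Primer 1 (GGTGGGTT) matches the top strand at positions 14–21; it acts as a forward primer.
Primer 2's reverse complement is GCAGAGAAGGTCCT, matching the top strand at positions 45–58; it acts as a reverse primer.
The 3' ends face each other across positions 14–58, giving a 45 bp product.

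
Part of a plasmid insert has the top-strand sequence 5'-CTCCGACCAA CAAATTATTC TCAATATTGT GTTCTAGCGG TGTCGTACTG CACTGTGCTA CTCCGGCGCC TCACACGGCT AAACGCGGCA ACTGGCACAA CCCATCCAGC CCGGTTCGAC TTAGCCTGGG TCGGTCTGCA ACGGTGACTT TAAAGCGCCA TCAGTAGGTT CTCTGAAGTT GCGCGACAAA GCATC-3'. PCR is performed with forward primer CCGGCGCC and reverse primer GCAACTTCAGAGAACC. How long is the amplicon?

120 bp

Forward primer CCGGCGCC is found on the top strand at positions 63–70.
The reverse primer's reverse complement is GGTTCTCTGAAGTTGC, which matches the template at positions 167–182.
Amplicon spans positions 63–182: 120 bp.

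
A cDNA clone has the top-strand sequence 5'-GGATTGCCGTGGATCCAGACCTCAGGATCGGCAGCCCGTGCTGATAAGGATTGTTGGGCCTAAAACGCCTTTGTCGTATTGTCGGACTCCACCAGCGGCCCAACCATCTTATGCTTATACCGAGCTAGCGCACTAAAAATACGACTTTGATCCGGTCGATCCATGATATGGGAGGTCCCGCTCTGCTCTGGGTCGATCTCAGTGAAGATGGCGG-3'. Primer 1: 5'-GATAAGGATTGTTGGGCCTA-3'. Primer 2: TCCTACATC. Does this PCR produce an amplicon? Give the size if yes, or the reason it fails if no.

Primer 2 (TCCTACATC) does not match the top strand, and its reverse complement GATGTAGGA does not match either.
With no annealing site for primer 2, no amplification occurs.

No product — primer 2 has no binding site in the template.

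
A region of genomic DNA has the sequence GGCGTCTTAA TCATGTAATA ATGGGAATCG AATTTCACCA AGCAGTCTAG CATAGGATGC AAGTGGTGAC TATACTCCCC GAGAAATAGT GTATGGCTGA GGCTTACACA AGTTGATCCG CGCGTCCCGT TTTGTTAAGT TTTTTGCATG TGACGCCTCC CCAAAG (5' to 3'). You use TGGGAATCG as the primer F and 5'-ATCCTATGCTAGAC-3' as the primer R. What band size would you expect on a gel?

Scanning the template, TGGGAATCG occurs at positions 22–30; this primer anneals to the bottom strand there with its 3' end pointing downstream.
The reverse primer's reverse complement is GTCTAGCATAGGAT, which matches the template at positions 45–58.
The product runs from position 22 to position 58, so its length is 58 − 22 + 1 = 37 bp.

37 bp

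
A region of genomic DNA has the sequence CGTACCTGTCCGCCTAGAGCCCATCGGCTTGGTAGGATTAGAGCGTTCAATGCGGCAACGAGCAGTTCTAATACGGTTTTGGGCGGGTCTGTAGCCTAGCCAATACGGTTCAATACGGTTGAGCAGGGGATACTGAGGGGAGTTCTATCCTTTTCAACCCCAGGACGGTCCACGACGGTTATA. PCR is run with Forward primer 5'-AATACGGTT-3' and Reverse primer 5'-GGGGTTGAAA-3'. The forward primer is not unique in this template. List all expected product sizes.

92 bp, 60 bp, 50 bp

The forward primer AATACGGTT matches the top strand at positions 70–78, 102–110, 112–120.
The reverse primer's reverse complement is TTTCAACCCC, matching at positions 152–161.
Each forward site pairs with the reverse site to give a product ending at position 161: sizes 92, 60, 50 bp.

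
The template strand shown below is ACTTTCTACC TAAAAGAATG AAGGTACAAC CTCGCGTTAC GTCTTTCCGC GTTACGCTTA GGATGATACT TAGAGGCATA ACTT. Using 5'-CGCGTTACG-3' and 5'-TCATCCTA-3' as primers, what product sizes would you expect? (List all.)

The forward primer CGCGTTACG matches the top strand at positions 33–41, 48–56.
The reverse primer's reverse complement is TAGGATGA, matching at positions 59–66.
Each forward site pairs with the reverse site to give a product ending at position 66: sizes 34, 19 bp.

34 bp, 19 bp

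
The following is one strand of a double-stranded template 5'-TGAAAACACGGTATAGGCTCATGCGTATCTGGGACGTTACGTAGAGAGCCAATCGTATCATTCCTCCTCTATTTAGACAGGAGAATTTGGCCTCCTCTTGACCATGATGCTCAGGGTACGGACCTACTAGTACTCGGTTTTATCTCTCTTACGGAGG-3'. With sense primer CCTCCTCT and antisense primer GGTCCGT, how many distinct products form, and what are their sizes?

The forward primer CCTCCTCT matches the top strand at positions 63–70, 91–98.
The reverse primer's reverse complement is ACGGACC, matching at positions 118–124.
Each forward site pairs with the reverse site to give a product ending at position 124: sizes 62, 34 bp.

Two products: 62 bp, 34 bp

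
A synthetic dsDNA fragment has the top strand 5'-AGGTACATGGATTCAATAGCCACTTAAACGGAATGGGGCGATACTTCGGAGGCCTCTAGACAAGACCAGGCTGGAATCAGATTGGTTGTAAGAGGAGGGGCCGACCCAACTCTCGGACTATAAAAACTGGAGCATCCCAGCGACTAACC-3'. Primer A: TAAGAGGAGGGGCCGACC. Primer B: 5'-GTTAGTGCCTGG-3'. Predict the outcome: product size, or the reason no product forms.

Primer B (GTTAGTGCCTGG) does not match the top strand, and its reverse complement CCAGGCACTAAC does not match either.
With no annealing site for primer B, no amplification occurs.

No product — primer B has no binding site in the template.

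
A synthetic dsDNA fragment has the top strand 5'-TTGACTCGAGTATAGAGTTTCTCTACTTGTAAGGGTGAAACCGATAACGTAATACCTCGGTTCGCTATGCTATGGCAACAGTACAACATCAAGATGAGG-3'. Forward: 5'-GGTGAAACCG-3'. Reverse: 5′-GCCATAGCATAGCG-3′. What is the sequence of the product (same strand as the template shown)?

5'-GGTGAAACCGATAACGTAATACCTCGGTTCGCTATGCTATGGC-3'

Forward primer GGTGAAACCG is found on the top strand at positions 34–43.
Reverse complement of the reverse primer: CGCTATGCTATGGC. This occurs on the top strand at positions 63–76.
The product is the template from position 34 through 76 (43 bp).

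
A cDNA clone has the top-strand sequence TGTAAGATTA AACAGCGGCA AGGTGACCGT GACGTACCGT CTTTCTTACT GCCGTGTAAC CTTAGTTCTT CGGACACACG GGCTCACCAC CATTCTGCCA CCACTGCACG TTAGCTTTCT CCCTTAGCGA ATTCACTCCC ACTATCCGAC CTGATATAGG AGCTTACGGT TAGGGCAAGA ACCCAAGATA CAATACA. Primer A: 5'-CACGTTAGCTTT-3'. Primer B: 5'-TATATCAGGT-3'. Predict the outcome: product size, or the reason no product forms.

Primer A (CACGTTAGCTTT) matches the top strand at positions 107–118; it acts as a forward primer.
Primer B's reverse complement is ACCTGATATA, matching the top strand at positions 149–158; it acts as a reverse primer.
The 3' ends face each other across positions 107–158, giving a 52 bp product.

Yes — a 52 bp product.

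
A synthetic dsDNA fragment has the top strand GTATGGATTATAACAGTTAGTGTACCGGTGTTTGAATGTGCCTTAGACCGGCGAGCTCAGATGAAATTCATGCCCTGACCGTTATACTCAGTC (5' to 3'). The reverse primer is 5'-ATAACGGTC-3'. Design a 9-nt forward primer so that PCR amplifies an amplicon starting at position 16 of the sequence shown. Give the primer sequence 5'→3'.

5'-GTTAGTGTA-3'

The reverse primer's reverse complement GACCGTTAT matches the template at positions 77–85; the product starts at position 16.
The forward primer is identical to the top strand over positions 16–24: GTTAGTGTA.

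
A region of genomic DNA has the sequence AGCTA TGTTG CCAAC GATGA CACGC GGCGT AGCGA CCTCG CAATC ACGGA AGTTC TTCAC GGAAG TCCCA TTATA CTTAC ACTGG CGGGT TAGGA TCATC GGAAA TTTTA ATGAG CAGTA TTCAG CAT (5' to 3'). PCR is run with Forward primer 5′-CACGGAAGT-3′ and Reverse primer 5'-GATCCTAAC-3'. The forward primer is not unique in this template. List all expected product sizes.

The forward primer CACGGAAGT matches the top strand at positions 45–53, 58–66.
The reverse primer's reverse complement is GTTAGGATC, matching at positions 89–97.
Each forward site pairs with the reverse site to give a product ending at position 97: sizes 53, 40 bp.

53 bp, 40 bp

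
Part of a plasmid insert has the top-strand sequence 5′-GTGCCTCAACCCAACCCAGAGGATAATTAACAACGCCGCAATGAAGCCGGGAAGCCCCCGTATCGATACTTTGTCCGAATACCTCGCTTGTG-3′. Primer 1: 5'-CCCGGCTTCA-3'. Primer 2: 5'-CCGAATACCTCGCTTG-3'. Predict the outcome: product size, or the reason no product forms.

Primer 1 (CCCGGCTTCA) has reverse complement TGAAGCCGGG, which matches the top strand at positions 42–51; primer 1 anneals to the top strand there with its 3' end pointing upstream toward position 42.
Primer 2 (CCGAATACCTCGCTTG) matches the top strand directly at positions 75–90; it anneals to the bottom strand with its 3' end pointing downstream toward position 90.
The 3' ends diverge (primer 1 extends toward position 1, primer 2 toward position 92), so the primers never converge on a shared product.

No product — the primers' 3' ends point away from each other.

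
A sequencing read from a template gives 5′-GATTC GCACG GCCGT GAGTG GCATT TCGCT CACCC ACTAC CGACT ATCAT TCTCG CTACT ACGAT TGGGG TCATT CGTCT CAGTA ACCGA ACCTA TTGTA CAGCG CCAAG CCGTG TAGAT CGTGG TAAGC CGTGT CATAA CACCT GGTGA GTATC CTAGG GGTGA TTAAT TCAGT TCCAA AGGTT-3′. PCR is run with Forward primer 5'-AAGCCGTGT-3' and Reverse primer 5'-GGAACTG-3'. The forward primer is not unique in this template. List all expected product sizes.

The forward primer AAGCCGTGT matches the top strand at positions 108–116, 127–135.
The reverse primer's reverse complement is CAGTTCC, matching at positions 172–178.
Each forward site pairs with the reverse site to give a product ending at position 178: sizes 71, 52 bp.

71 bp, 52 bp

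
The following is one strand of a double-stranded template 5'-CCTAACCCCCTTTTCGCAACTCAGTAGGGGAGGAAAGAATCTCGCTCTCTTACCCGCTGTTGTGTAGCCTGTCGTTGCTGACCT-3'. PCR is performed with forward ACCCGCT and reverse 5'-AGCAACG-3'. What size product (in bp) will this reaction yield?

28 bp

Forward primer ACCCGCT is found on the top strand at positions 52–58.
The reverse primer's reverse complement is CGTTGCT, which matches the template at positions 73–79.
Product length = (reverse-primer end) − (forward-primer start) + 1 = 79 − 52 + 1 = 28 bp.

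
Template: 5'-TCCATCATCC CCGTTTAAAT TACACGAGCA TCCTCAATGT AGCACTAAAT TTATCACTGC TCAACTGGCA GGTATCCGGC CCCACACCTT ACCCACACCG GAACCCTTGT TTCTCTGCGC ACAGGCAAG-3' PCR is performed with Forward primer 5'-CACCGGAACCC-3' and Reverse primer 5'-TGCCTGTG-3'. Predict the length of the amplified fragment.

32 bp

Scanning the template, CACCGGAACCC occurs at positions 96–106; this primer anneals to the bottom strand there with its 3' end pointing downstream.
Reverse complement of the reverse primer: CACAGGCA. This occurs on the top strand at positions 120–127.
The product runs from position 96 to position 127, so its length is 127 − 96 + 1 = 32 bp.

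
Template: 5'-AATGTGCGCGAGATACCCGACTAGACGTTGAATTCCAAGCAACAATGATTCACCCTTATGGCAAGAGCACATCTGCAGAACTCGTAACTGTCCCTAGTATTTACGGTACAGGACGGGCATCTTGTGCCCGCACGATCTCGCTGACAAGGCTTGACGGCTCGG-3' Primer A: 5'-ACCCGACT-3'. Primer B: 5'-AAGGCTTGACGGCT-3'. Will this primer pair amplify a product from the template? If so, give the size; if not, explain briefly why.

No product — both primers anneal to the same strand and extend in the same direction.

Primer A (ACCCGACT) matches the top strand at positions 15–22 (3' end points downstream).
Primer B (AAGGCTTGACGGCT) also matches the top strand directly, at positions 146–159 — its reverse complement AGCCGTCAAGCCTT is not present.
Both primers anneal to the bottom strand with 3' ends pointing the same way, so neither can prime synthesis back toward the other.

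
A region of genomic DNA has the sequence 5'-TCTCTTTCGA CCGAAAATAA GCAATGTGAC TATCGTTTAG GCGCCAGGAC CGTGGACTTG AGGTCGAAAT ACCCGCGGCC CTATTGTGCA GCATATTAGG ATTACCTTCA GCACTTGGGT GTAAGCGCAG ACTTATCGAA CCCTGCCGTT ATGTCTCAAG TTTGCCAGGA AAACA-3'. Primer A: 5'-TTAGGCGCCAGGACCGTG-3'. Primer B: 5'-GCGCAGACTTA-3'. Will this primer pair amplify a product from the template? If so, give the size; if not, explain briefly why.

No product — both primers anneal to the same strand and extend in the same direction.

Primer A (TTAGGCGCCAGGACCGTG) matches the top strand at positions 37–54 (3' end points downstream).
Primer B (GCGCAGACTTA) also matches the top strand directly, at positions 125–135 — its reverse complement TAAGTCTGCGC is not present.
Both primers anneal to the bottom strand with 3' ends pointing the same way, so neither can prime synthesis back toward the other.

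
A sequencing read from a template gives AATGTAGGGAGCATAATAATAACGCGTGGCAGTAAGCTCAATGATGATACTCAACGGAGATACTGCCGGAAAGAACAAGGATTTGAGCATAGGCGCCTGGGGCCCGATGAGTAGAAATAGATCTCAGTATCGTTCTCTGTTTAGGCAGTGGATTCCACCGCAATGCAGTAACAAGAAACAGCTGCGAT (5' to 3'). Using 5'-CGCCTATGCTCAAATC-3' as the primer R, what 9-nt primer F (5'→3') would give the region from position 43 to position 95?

5'-GATGATACT-3'

The reverse primer's reverse complement GATTTGAGCATAGGCG matches the template at positions 80–95; the product starts at position 43.
The forward primer is identical to the top strand over positions 43–51: GATGATACT.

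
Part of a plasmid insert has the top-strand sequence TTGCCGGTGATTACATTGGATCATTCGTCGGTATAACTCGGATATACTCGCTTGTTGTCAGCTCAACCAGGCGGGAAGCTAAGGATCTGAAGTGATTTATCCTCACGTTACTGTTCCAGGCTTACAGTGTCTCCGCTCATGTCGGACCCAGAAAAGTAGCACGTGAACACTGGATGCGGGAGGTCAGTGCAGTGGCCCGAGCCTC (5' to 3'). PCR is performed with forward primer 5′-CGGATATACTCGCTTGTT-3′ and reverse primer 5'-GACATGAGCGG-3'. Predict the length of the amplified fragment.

The forward primer matches the template at positions 39–56.
Taking the reverse complement of GACATGAGCGG gives CCGCTCATGTC, found at positions 133–143 on the template; the primer anneals here to the top strand with its 3' end pointing upstream.
Product length = (reverse-primer end) − (forward-primer start) + 1 = 143 − 39 + 1 = 105 bp.

105 bp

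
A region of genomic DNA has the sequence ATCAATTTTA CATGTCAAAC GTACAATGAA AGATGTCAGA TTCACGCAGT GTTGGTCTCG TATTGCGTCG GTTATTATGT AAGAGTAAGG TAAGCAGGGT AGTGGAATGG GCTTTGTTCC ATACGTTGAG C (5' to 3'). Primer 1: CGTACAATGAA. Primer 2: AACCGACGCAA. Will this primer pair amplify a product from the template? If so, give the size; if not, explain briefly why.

Yes — a 54 bp product.

Primer 1 (CGTACAATGAA) matches the top strand at positions 20–30; it acts as a forward primer.
Primer 2's reverse complement is TTGCGTCGGTT, matching the top strand at positions 63–73; it acts as a reverse primer.
The 3' ends face each other across positions 20–73, giving a 54 bp product.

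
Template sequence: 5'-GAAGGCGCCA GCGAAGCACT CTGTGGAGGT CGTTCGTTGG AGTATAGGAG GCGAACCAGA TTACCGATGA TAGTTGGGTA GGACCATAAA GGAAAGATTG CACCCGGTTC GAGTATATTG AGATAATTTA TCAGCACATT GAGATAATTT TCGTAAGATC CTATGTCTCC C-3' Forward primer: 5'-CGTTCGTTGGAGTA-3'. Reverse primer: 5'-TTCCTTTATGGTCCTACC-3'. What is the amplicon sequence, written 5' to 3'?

5'-CGTTCGTTGGAGTATAGGAGGCGAACCAGATTACCGATGATAGTTGGGTAGGACCATAAAGGAA-3'

Forward primer CGTTCGTTGGAGTA is found on the top strand at positions 31–44.
Reverse complement of the reverse primer: GGTAGGACCATAAAGGAA. This occurs on the top strand at positions 77–94.
The product is the template from position 31 through 94 (64 bp).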